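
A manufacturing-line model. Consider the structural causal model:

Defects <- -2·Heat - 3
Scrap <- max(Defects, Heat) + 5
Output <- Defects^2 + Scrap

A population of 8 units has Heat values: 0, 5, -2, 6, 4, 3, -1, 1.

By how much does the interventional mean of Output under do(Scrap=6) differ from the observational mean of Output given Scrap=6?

66

Every unit gets Scrap=6 under the intervention. Output values become 15, 175, 7, 231, 127, 87, 7, 31; E[Output|do(Scrap=6)] = 85.
Observing Scrap=6 restricts to units where Scrap's equation naturally yields 6: Heat ∈ {-2, 1}. In that subpopulation Output = 7, 31, mean 19.
Difference = 85 − 19 = 66.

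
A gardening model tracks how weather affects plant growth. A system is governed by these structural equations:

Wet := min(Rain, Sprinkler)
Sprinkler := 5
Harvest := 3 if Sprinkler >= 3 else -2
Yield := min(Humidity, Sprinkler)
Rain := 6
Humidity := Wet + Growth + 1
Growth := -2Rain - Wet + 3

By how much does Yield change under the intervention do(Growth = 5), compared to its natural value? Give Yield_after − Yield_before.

13

Under do(Growth=5), the mechanism Growth := -2Rain - Wet + 3 is discarded; Growth is fixed at 5.
Wet = min(Rain, Sprinkler)  [with Rain=6, Sprinkler=5]  = 5
Humidity = Wet + Growth + 1  [with Wet=5, Growth=5]  = 11
Yield = min(Humidity, Sprinkler)  [with Humidity=11, Sprinkler=5]  = 5
Without intervention: Wet = min(Rain, Sprinkler)  [with Rain=6, Sprinkler=5]  = 5; Growth = -2Rain - Wet + 3  [with Rain=6, Wet=5]  = -14; Humidity = Wet + Growth + 1  [with Wet=5, Growth=-14]  = -8; Yield = min(Humidity, Sprinkler)  [with Humidity=-8, Sprinkler=5]  = -8.
Change = 5 − (-8) = 13.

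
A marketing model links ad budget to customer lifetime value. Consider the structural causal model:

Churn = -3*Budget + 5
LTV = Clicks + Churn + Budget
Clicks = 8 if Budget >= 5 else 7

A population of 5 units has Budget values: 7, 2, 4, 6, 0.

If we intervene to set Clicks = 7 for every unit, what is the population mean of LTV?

do(Clicks=7) breaks Clicks's dependence on Budget. With Clicks=7 fixed, LTV across the units is -2, 8, 4, 0, 12, mean 4.4.

4.4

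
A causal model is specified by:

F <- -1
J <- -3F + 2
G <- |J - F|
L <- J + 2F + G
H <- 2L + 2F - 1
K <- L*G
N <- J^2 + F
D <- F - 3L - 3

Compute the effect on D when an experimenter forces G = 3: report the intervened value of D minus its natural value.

The intervention breaks the incoming arrows to G: G <- |J - F| no longer applies, and G = 3.
J = -3F + 2  [with F=-1]  = 5
L = J + 2F + G  [with J=5, F=-1, G=3]  = 6
D = F - 3L - 3  [with F=-1, L=6]  = -22
Without intervention: J = -3F + 2  [with F=-1]  = 5; G = |J - F|  [with J=5, F=-1]  = 6; L = J + 2F + G  [with J=5, F=-1, G=6]  = 9; D = F - 3L - 3  [with F=-1, L=9]  = -31.
Change = -22 − (-31) = 9.

9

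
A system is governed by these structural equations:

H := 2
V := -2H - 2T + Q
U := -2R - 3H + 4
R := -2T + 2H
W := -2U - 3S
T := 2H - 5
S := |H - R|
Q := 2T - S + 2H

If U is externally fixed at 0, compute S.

Intervening sets U = 0 and removes its equation (U := -2R - 3H + 4).
No directed path runs from U to S, so S keeps its natural value.
T = 2H - 5  [with H=2]  = -1
R = -2T + 2H  [with T=-1, H=2]  = 6
S = |H - R|  [with H=2, R=6]  = 4

4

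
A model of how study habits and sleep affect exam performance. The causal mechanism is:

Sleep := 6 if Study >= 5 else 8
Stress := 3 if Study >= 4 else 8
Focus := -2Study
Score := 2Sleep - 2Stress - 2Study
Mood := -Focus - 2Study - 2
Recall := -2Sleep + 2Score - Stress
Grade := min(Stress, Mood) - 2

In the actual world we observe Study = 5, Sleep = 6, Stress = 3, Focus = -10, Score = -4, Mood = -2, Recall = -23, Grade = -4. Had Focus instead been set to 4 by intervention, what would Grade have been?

do(Focus=4) replaces the equation Focus := -2Study with the constant Focus = 4.
Stress = 3 if Study >= 4 else 8  [with Study=5]  = 3
Mood = -Focus - 2Study - 2  [with Focus=4, Study=5]  = -16
Grade = min(Stress, Mood) - 2  [with Stress=3, Mood=-16]  = -18

-18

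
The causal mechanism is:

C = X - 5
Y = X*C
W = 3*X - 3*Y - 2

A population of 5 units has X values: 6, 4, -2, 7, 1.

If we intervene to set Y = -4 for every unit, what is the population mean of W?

The intervention sets Y=-4 in all 5 units regardless of X. Recomputing W per unit gives 28, 22, 4, 31, 13; average 19.6.

19.6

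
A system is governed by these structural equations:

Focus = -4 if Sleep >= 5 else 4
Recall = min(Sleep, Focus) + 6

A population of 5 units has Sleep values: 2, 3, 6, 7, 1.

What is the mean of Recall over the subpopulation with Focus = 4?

8

Conditioning on Focus=4 selects the 3 unit(s) with Sleep ∈ {2, 3, 1}. Their Recall values: 8, 9, 7. Mean = 8.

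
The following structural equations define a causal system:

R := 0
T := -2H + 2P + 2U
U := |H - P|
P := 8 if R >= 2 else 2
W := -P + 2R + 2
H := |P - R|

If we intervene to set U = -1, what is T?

The intervention breaks the incoming arrows to U: U := |H - P| no longer applies, and U = -1.
P = 8 if R >= 2 else 2  [with R=0]  = 2
H = |P - R|  [with P=2, R=0]  = 2
T = -2H + 2P + 2U  [with H=2, P=2, U=-1]  = -2

-2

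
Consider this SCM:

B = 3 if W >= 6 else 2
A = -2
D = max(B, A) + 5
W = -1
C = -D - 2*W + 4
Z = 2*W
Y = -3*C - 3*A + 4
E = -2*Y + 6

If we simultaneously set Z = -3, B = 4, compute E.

-32

The joint intervention fixes Z = -3, B = 4, removing each variable's own equation.
D = max(B, A) + 5  [with B=4, A=-2]  = 9
C = -D - 2*W + 4  [with D=9, W=-1]  = -3
Y = -3*C - 3*A + 4  [with C=-3, A=-2]  = 19
E = -2*Y + 6  [with Y=19]  = -32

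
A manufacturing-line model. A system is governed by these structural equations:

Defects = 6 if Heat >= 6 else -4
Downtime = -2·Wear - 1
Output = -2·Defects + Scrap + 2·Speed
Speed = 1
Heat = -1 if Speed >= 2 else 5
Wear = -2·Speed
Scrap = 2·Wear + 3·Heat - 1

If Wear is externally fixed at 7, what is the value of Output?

The intervention breaks the incoming arrows to Wear: Wear = -2·Speed no longer applies, and Wear = 7.
Heat = -1 if Speed >= 2 else 5  [with Speed=1]  = 5
Defects = 6 if Heat >= 6 else -4  [with Heat=5]  = -4
Scrap = 2·Wear + 3·Heat - 1  [with Wear=7, Heat=5]  = 28
Output = -2·Defects + Scrap + 2·Speed  [with Defects=-4, Scrap=28, Speed=1]  = 38

38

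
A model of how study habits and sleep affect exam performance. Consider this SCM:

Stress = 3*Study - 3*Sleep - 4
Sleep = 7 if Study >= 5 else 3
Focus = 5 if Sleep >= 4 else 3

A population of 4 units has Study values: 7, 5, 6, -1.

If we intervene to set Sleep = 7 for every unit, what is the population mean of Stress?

Every unit gets Sleep=7 under the intervention. Stress values become -4, -10, -7, -28; E[Stress|do(Sleep=7)] = -12.25.

-12.25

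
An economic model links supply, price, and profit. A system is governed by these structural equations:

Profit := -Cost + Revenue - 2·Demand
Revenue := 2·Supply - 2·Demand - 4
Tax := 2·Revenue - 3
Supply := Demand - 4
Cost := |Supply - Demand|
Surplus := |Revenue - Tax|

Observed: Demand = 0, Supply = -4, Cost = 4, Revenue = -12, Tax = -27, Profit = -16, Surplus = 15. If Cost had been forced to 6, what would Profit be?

-18

The intervention breaks the incoming arrows to Cost: Cost := |Supply - Demand| no longer applies, and Cost = 6.
Supply = Demand - 4  [with Demand=0]  = -4
Revenue = 2·Supply - 2·Demand - 4  [with Supply=-4, Demand=0]  = -12
Profit = -Cost + Revenue - 2·Demand  [with Cost=6, Revenue=-12, Demand=0]  = -18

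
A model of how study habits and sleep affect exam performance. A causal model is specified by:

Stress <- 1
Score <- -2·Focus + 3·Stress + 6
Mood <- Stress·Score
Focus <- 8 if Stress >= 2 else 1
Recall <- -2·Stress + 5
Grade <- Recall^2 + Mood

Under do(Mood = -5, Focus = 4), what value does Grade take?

The joint intervention fixes Mood = -5, Focus = 4, removing each variable's own equation.
Recall = -2·Stress + 5  [with Stress=1]  = 3
Grade = Recall^2 + Mood  [with Recall=3, Mood=-5]  = 4

4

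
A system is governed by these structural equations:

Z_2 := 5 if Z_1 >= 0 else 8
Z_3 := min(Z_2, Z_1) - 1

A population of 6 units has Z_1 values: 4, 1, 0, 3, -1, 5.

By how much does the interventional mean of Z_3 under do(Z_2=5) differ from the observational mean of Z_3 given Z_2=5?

Every unit gets Z_2=5 under the intervention. Z_3 values become 3, 0, -1, 2, -2, 4; E[Z_3|do(Z_2=5)] = 1.
Conditioning on Z_2=5 selects the 5 unit(s) with Z_1 ∈ {4, 1, 0, 3, 5}. Their Z_3 values: 3, 0, -1, 2, 4. Mean = 1.6.
Difference = 1 − 1.6 = -0.6.

-0.6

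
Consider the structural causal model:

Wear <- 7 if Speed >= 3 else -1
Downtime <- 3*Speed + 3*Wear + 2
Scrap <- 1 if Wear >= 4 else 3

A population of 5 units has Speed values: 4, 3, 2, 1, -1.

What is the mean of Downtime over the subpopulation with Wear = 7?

33.5

Conditioning on Wear=7 selects the 2 unit(s) with Speed ∈ {4, 3}. Their Downtime values: 35, 32. Mean = 33.5.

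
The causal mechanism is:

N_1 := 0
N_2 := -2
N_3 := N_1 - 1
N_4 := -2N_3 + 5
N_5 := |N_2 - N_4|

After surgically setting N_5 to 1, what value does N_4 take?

The intervention breaks the incoming arrows to N_5: N_5 := |N_2 - N_4| no longer applies, and N_5 = 1.
Since N_4 is not a descendant of the intervened variable, it is unaffected.
N_3 = N_1 - 1  [with N_1=0]  = -1
N_4 = -2N_3 + 5  [with N_3=-1]  = 7

7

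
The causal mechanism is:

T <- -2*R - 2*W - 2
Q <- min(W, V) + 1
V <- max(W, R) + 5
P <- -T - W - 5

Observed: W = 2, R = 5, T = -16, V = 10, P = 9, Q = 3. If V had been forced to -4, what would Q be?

-3

Under do(V=-4), the mechanism V <- max(W, R) + 5 is discarded; V is fixed at -4.
Q = min(W, V) + 1  [with W=2, V=-4]  = -3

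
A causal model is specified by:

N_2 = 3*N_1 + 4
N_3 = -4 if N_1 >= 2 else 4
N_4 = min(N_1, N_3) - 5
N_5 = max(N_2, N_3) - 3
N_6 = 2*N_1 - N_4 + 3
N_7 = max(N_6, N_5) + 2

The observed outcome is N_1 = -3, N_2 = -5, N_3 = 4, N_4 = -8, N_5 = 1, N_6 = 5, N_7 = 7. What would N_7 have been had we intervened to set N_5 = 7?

9

Under do(N_5=7), the mechanism N_5 = max(N_2, N_3) - 3 is discarded; N_5 is fixed at 7.
N_3 = -4 if N_1 >= 2 else 4  [with N_1=-3]  = 4
N_4 = min(N_1, N_3) - 5  [with N_1=-3, N_3=4]  = -8
N_6 = 2*N_1 - N_4 + 3  [with N_1=-3, N_4=-8]  = 5
N_7 = max(N_6, N_5) + 2  [with N_6=5, N_5=7]  = 9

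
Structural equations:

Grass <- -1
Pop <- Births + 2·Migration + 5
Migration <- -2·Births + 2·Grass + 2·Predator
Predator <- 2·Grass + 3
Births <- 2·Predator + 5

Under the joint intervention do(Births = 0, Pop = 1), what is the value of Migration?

0

The joint intervention fixes Births = 0, Pop = 1, removing each variable's own equation.
Predator = 2·Grass + 3  [with Grass=-1]  = 1
Migration = -2·Births + 2·Grass + 2·Predator  [with Births=0, Grass=-1, Predator=1]  = 0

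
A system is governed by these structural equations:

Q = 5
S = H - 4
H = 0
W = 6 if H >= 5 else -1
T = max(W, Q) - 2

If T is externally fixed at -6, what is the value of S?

-4

The intervention breaks the incoming arrows to T: T = max(W, Q) - 2 no longer applies, and T = -6.
Since S is not a descendant of the intervened variable, it is unaffected.
S = H - 4  [with H=0]  = -4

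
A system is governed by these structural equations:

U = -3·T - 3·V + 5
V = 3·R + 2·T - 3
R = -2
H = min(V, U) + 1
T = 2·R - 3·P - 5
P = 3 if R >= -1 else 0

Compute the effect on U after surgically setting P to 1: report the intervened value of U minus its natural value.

27

do(P=1) replaces the equation P = 3 if R >= -1 else 0 with the constant P = 1.
T = 2·R - 3·P - 5  [with R=-2, P=1]  = -12
V = 3·R + 2·T - 3  [with R=-2, T=-12]  = -33
U = -3·T - 3·V + 5  [with T=-12, V=-33]  = 140
Without intervention: P = 3 if R >= -1 else 0  [with R=-2]  = 0; T = 2·R - 3·P - 5  [with R=-2, P=0]  = -9; V = 3·R + 2·T - 3  [with R=-2, T=-9]  = -27; U = -3·T - 3·V + 5  [with T=-9, V=-27]  = 113.
Change = 140 − 113 = 27.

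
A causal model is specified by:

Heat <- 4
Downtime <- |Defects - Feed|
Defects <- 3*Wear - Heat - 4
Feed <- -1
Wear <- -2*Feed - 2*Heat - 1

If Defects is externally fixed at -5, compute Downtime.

4

Intervening sets Defects = -5 and removes its equation (Defects <- 3*Wear - Heat - 4).
Downtime = |Defects - Feed|  [with Defects=-5, Feed=-1]  = 4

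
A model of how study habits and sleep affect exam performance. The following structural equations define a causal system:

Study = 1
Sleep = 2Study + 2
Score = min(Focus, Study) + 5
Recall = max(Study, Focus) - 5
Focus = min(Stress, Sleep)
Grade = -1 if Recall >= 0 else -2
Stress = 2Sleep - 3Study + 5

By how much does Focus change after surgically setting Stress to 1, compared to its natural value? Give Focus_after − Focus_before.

The intervention breaks the incoming arrows to Stress: Stress = 2Sleep - 3Study + 5 no longer applies, and Stress = 1.
Sleep = 2Study + 2  [with Study=1]  = 4
Focus = min(Stress, Sleep)  [with Stress=1, Sleep=4]  = 1
Without intervention: Sleep = 2Study + 2  [with Study=1]  = 4; Stress = 2Sleep - 3Study + 5  [with Sleep=4, Study=1]  = 10; Focus = min(Stress, Sleep)  [with Stress=10, Sleep=4]  = 4.
Change = 1 − 4 = -3.

-3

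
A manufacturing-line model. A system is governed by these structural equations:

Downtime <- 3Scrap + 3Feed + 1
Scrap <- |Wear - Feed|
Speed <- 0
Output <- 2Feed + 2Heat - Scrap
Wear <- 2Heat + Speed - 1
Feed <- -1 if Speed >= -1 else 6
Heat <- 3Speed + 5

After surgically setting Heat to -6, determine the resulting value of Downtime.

34

The intervention breaks the incoming arrows to Heat: Heat <- 3Speed + 5 no longer applies, and Heat = -6.
Feed = -1 if Speed >= -1 else 6  [with Speed=0]  = -1
Wear = 2Heat + Speed - 1  [with Heat=-6, Speed=0]  = -13
Scrap = |Wear - Feed|  [with Wear=-13, Feed=-1]  = 12
Downtime = 3Scrap + 3Feed + 1  [with Scrap=12, Feed=-1]  = 34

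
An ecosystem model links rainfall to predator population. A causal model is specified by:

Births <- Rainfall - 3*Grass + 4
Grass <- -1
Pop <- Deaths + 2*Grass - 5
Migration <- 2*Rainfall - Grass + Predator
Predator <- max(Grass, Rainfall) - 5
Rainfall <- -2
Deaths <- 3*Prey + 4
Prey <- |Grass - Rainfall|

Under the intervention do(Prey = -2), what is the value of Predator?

-6

The intervention breaks the incoming arrows to Prey: Prey <- |Grass - Rainfall| no longer applies, and Prey = -2.
Predator is not downstream of the intervention, so its value is determined by the original equations.
Predator = max(Grass, Rainfall) - 5  [with Grass=-1, Rainfall=-2]  = -6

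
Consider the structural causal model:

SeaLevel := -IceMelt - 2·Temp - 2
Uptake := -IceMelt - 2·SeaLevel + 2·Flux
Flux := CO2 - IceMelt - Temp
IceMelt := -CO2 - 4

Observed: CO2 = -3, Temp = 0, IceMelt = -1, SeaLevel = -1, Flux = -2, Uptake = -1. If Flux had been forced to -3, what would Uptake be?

The intervention breaks the incoming arrows to Flux: Flux := CO2 - IceMelt - Temp no longer applies, and Flux = -3.
IceMelt = -CO2 - 4  [with CO2=-3]  = -1
SeaLevel = -IceMelt - 2·Temp - 2  [with IceMelt=-1, Temp=0]  = -1
Uptake = -IceMelt - 2·SeaLevel + 2·Flux  [with IceMelt=-1, SeaLevel=-1, Flux=-3]  = -3

-3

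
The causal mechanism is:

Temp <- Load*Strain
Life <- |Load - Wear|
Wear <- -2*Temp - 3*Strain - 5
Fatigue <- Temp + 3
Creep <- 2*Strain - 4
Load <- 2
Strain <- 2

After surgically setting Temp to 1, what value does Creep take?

The intervention breaks the incoming arrows to Temp: Temp <- Load*Strain no longer applies, and Temp = 1.
Creep is not downstream of the intervention, so its value is determined by the original equations.
Creep = 2*Strain - 4  [with Strain=2]  = 0

0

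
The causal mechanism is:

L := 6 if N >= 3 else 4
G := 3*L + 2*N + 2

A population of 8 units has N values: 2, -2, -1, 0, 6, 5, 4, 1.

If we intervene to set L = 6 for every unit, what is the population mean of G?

Every unit gets L=6 under the intervention. G values become 24, 16, 18, 20, 32, 30, 28, 22; E[G|do(L=6)] = 23.75.

23.75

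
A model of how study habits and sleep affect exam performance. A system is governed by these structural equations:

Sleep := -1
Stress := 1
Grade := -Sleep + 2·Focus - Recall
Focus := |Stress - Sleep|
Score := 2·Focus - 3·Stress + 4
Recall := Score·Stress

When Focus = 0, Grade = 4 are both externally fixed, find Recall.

1

The joint intervention fixes Focus = 0, Grade = 4, removing each variable's own equation.
Score = 2·Focus - 3·Stress + 4  [with Focus=0, Stress=1]  = 1
Recall = Score·Stress  [with Score=1, Stress=1]  = 1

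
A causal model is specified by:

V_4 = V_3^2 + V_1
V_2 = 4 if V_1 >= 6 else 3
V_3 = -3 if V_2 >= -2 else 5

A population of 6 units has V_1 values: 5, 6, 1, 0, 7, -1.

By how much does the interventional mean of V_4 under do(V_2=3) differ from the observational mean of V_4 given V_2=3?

1.75

Under do(V_2=3), V_2's equation is replaced by V_2=3 for every unit. Per-unit V_4: 14, 15, 10, 9, 16, 8. Mean = 12.
Observing V_2=3 restricts to units where V_2's equation naturally yields 3: V_1 ∈ {5, 1, 0, -1}. In that subpopulation V_4 = 14, 10, 9, 8, mean 10.25.
Difference = 12 − 10.25 = 1.75.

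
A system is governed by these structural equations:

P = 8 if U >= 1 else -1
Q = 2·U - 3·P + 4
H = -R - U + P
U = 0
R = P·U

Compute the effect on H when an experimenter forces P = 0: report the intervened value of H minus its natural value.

1

Under do(P=0), the mechanism P = 8 if U >= 1 else -1 is discarded; P is fixed at 0.
R = P·U  [with P=0, U=0]  = 0
H = -R - U + P  [with R=0, U=0, P=0]  = 0
Without intervention: P = 8 if U >= 1 else -1  [with U=0]  = -1; R = P·U  [with P=-1, U=0]  = 0; H = -R - U + P  [with R=0, U=0, P=-1]  = -1.
Change = 0 − (-1) = 1.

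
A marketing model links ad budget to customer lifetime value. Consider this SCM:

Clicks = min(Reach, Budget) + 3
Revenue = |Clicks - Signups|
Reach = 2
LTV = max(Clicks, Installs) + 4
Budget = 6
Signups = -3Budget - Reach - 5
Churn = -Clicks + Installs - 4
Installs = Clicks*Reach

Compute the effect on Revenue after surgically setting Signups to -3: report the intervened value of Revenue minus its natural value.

-22

Under do(Signups=-3), the mechanism Signups = -3Budget - Reach - 5 is discarded; Signups is fixed at -3.
Clicks = min(Reach, Budget) + 3  [with Reach=2, Budget=6]  = 5
Revenue = |Clicks - Signups|  [with Clicks=5, Signups=-3]  = 8
Without intervention: Clicks = min(Reach, Budget) + 3  [with Reach=2, Budget=6]  = 5; Signups = -3Budget - Reach - 5  [with Budget=6, Reach=2]  = -25; Revenue = |Clicks - Signups|  [with Clicks=5, Signups=-25]  = 30.
Change = 8 − 30 = -22.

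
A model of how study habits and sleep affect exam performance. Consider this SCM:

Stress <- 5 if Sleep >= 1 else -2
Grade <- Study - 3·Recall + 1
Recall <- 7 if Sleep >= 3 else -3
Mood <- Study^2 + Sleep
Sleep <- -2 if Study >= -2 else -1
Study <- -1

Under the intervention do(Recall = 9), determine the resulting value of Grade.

The intervention breaks the incoming arrows to Recall: Recall <- 7 if Sleep >= 3 else -3 no longer applies, and Recall = 9.
Grade = Study - 3·Recall + 1  [with Study=-1, Recall=9]  = -27

-27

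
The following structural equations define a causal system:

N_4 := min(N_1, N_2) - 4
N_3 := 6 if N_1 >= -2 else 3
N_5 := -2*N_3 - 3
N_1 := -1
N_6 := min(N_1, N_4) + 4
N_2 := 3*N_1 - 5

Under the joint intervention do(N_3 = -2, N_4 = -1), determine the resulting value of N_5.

1

Setting N_3 = -2, N_4 = -1 by intervention discards those variables' equations.
N_5 = -2*N_3 - 3  [with N_3=-2]  = 1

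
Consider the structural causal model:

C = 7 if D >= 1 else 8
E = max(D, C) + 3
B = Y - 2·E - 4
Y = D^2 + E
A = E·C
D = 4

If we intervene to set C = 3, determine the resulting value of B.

do(C=3) replaces the equation C = 7 if D >= 1 else 8 with the constant C = 3.
E = max(D, C) + 3  [with D=4, C=3]  = 7
Y = D^2 + E  [with D=4, E=7]  = 23
B = Y - 2·E - 4  [with Y=23, E=7]  = 5

5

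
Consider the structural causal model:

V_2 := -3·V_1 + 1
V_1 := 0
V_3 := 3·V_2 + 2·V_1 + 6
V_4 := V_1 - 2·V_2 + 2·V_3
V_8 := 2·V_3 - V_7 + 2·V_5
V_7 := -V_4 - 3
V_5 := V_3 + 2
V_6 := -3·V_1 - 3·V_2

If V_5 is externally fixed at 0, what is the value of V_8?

37

do(V_5=0) replaces the equation V_5 := V_3 + 2 with the constant V_5 = 0.
V_2 = -3·V_1 + 1  [with V_1=0]  = 1
V_3 = 3·V_2 + 2·V_1 + 6  [with V_2=1, V_1=0]  = 9
V_4 = V_1 - 2·V_2 + 2·V_3  [with V_1=0, V_2=1, V_3=9]  = 16
V_7 = -V_4 - 3  [with V_4=16]  = -19
V_8 = 2·V_3 - V_7 + 2·V_5  [with V_3=9, V_7=-19, V_5=0]  = 37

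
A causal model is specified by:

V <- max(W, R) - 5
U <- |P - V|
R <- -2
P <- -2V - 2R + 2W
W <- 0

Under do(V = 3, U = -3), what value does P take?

The joint intervention fixes V = 3, U = -3, removing each variable's own equation.
P = -2V - 2R + 2W  [with V=3, R=-2, W=0]  = -2

-2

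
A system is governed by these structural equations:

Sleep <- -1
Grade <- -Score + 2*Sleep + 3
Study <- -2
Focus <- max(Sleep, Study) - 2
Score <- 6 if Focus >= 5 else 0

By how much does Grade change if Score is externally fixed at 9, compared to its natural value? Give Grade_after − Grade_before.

-9

Intervening sets Score = 9 and removes its equation (Score <- 6 if Focus >= 5 else 0).
Grade = -Score + 2*Sleep + 3  [with Score=9, Sleep=-1]  = -8
Without intervention: Focus = max(Sleep, Study) - 2  [with Sleep=-1, Study=-2]  = -3; Score = 6 if Focus >= 5 else 0  [with Focus=-3]  = 0; Grade = -Score + 2*Sleep + 3  [with Score=0, Sleep=-1]  = 1.
Change = -8 − 1 = -9.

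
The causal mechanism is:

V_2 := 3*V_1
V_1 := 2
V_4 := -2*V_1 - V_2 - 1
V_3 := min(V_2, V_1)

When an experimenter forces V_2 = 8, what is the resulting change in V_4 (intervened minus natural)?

-2

Under do(V_2=8), the mechanism V_2 := 3*V_1 is discarded; V_2 is fixed at 8.
V_4 = -2*V_1 - V_2 - 1  [with V_1=2, V_2=8]  = -13
Without intervention: V_2 = 3*V_1  [with V_1=2]  = 6; V_4 = -2*V_1 - V_2 - 1  [with V_1=2, V_2=6]  = -11.
Change = -13 − (-11) = -2.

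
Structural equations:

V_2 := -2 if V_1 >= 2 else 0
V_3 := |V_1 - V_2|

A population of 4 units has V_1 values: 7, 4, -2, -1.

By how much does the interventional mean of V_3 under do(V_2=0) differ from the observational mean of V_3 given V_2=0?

do(V_2=0) breaks V_2's dependence on V_1. With V_2=0 fixed, V_3 across the units is 7, 4, 2, 1, mean 3.5.
Observing V_2=0 restricts to units where V_2's equation naturally yields 0: V_1 ∈ {-2, -1}. In that subpopulation V_3 = 2, 1, mean 1.5.
Difference = 3.5 − 1.5 = 2.

2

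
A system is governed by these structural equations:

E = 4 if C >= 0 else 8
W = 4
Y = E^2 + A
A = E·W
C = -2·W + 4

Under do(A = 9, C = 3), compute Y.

The joint intervention fixes A = 9, C = 3, removing each variable's own equation.
E = 4 if C >= 0 else 8  [with C=3]  = 4
Y = E^2 + A  [with E=4, A=9]  = 25

25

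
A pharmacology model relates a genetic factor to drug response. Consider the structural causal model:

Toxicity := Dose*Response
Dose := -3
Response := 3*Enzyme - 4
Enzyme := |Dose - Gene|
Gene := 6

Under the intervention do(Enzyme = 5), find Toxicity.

-33

do(Enzyme=5) replaces the equation Enzyme := |Dose - Gene| with the constant Enzyme = 5.
Response = 3*Enzyme - 4  [with Enzyme=5]  = 11
Toxicity = Dose*Response  [with Dose=-3, Response=11]  = -33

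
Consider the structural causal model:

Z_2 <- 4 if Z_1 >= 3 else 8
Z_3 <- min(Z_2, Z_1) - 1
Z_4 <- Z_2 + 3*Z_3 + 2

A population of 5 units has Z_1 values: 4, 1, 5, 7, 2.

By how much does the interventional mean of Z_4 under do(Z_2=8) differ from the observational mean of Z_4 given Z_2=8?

6.9

do(Z_2=8) breaks Z_2's dependence on Z_1. With Z_2=8 fixed, Z_4 across the units is 19, 10, 22, 28, 13, mean 18.4.
E[Z_4|Z_2=8] averages over only the 2 units with Z_2=8 (Z_1 = 1, 2): Z_4 = 10, 13, mean 11.5.
Difference = 18.4 − 11.5 = 6.9.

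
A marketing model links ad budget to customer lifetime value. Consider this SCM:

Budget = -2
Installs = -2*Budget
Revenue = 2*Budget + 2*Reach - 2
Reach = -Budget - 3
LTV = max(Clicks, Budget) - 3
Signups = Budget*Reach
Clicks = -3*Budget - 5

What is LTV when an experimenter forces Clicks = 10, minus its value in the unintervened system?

9

The intervention breaks the incoming arrows to Clicks: Clicks = -3*Budget - 5 no longer applies, and Clicks = 10.
LTV = max(Clicks, Budget) - 3  [with Clicks=10, Budget=-2]  = 7
Without intervention: Clicks = -3*Budget - 5  [with Budget=-2]  = 1; LTV = max(Clicks, Budget) - 3  [with Clicks=1, Budget=-2]  = -2.
Change = 7 − (-2) = 9.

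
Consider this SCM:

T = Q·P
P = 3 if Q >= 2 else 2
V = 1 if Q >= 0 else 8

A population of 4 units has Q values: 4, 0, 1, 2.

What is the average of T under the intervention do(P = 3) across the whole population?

5.25

Every unit gets P=3 under the intervention. T values become 12, 0, 3, 6; E[T|do(P=3)] = 5.25.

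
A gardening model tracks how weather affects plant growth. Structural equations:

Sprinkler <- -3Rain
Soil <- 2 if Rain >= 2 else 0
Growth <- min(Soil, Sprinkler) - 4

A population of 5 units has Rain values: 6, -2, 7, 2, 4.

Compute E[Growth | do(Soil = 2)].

-15

The intervention sets Soil=2 in all 5 units regardless of Rain. Recomputing Growth per unit gives -22, -2, -25, -10, -16; average -15.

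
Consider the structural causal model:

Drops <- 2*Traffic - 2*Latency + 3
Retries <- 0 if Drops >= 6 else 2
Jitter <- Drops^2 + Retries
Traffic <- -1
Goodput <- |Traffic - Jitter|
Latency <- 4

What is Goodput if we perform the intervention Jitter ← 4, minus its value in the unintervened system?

The intervention breaks the incoming arrows to Jitter: Jitter <- Drops^2 + Retries no longer applies, and Jitter = 4.
Goodput = |Traffic - Jitter|  [with Traffic=-1, Jitter=4]  = 5
Without intervention: Drops = 2*Traffic - 2*Latency + 3  [with Traffic=-1, Latency=4]  = -7; Retries = 0 if Drops >= 6 else 2  [with Drops=-7]  = 2; Jitter = Drops^2 + Retries  [with Drops=-7, Retries=2]  = 51; Goodput = |Traffic - Jitter|  [with Traffic=-1, Jitter=51]  = 52.
Change = 5 − 52 = -47.

-47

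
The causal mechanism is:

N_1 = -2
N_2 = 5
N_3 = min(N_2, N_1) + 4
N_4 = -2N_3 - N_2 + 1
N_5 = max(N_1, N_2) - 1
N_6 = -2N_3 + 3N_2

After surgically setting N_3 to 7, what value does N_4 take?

-18

The intervention breaks the incoming arrows to N_3: N_3 = min(N_2, N_1) + 4 no longer applies, and N_3 = 7.
N_4 = -2N_3 - N_2 + 1  [with N_3=7, N_2=5]  = -18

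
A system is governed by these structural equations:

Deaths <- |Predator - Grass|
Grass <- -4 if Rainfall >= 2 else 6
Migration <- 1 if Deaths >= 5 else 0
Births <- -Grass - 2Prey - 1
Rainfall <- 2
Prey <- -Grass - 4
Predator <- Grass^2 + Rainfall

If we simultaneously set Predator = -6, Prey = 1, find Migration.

The joint intervention fixes Predator = -6, Prey = 1, removing each variable's own equation.
Grass = -4 if Rainfall >= 2 else 6  [with Rainfall=2]  = -4
Deaths = |Predator - Grass|  [with Predator=-6, Grass=-4]  = 2
Migration = 1 if Deaths >= 5 else 0  [with Deaths=2]  = 0

0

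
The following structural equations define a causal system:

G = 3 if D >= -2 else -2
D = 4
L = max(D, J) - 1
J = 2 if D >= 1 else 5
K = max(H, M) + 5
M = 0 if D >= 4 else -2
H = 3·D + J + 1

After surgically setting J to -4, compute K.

14

The intervention breaks the incoming arrows to J: J = 2 if D >= 1 else 5 no longer applies, and J = -4.
M = 0 if D >= 4 else -2  [with D=4]  = 0
H = 3·D + J + 1  [with D=4, J=-4]  = 9
K = max(H, M) + 5  [with H=9, M=0]  = 14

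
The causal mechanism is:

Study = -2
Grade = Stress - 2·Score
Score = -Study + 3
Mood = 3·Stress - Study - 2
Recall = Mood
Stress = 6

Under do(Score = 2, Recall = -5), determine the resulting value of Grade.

Setting Score = 2, Recall = -5 by intervention discards those variables' equations.
Grade = Stress - 2·Score  [with Stress=6, Score=2]  = 2

2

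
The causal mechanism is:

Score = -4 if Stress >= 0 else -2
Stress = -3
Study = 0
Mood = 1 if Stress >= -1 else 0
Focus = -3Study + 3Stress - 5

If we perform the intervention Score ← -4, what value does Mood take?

0

Intervening sets Score = -4 and removes its equation (Score = -4 if Stress >= 0 else -2).
No directed path runs from Score to Mood, so Mood keeps its natural value.
Mood = 1 if Stress >= -1 else 0  [with Stress=-3]  = 0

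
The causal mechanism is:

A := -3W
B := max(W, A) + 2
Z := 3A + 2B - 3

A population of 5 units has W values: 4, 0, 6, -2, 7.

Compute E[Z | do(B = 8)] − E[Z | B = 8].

-9

do(B=8) breaks B's dependence on W. With B=8 fixed, Z across the units is -23, 13, -41, 31, -50, mean -14.
Conditioning on B=8 selects the 2 unit(s) with W ∈ {6, -2}. Their Z values: -41, 31. Mean = -5.
Difference = -14 − (-5) = -9.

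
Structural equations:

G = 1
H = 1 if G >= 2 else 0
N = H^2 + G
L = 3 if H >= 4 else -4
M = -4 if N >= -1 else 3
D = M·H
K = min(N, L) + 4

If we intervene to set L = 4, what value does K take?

The intervention breaks the incoming arrows to L: L = 3 if H >= 4 else -4 no longer applies, and L = 4.
H = 1 if G >= 2 else 0  [with G=1]  = 0
N = H^2 + G  [with H=0, G=1]  = 1
K = min(N, L) + 4  [with N=1, L=4]  = 5

5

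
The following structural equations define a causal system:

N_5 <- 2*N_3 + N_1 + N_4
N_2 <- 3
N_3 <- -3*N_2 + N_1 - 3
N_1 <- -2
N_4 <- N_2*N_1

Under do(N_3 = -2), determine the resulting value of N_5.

-12

do(N_3=-2) replaces the equation N_3 <- -3*N_2 + N_1 - 3 with the constant N_3 = -2.
N_4 = N_2*N_1  [with N_2=3, N_1=-2]  = -6
N_5 = 2*N_3 + N_1 + N_4  [with N_3=-2, N_1=-2, N_4=-6]  = -12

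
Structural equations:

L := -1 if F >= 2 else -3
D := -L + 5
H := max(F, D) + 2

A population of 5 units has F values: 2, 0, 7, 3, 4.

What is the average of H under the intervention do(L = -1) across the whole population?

8.2

do(L=-1) breaks L's dependence on F. With L=-1 fixed, H across the units is 8, 8, 9, 8, 8, mean 8.2.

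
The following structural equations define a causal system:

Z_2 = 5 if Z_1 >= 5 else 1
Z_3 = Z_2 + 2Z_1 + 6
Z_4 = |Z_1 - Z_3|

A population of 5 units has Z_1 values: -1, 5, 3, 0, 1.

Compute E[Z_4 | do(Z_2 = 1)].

8.6

Every unit gets Z_2=1 under the intervention. Z_4 values become 6, 12, 10, 7, 8; E[Z_4|do(Z_2=1)] = 8.6.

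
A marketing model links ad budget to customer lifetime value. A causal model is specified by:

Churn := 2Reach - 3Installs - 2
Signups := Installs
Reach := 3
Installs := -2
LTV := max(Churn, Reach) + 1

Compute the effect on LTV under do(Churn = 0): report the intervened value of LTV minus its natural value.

-7

Intervening sets Churn = 0 and removes its equation (Churn := 2Reach - 3Installs - 2).
LTV = max(Churn, Reach) + 1  [with Churn=0, Reach=3]  = 4
Without intervention: Churn = 2Reach - 3Installs - 2  [with Reach=3, Installs=-2]  = 10; LTV = max(Churn, Reach) + 1  [with Churn=10, Reach=3]  = 11.
Change = 4 − 11 = -7.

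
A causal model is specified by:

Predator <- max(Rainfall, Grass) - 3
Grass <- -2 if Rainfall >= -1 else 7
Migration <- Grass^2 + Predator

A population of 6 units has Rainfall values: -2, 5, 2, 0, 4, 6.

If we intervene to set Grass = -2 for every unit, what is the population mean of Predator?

-0.5

The intervention sets Grass=-2 in all 6 units regardless of Rainfall. Recomputing Predator per unit gives -5, 2, -1, -3, 1, 3; average -0.5.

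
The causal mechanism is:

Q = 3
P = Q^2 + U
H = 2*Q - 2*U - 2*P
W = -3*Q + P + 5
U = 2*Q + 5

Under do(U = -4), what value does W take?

do(U=-4) replaces the equation U = 2*Q + 5 with the constant U = -4.
P = Q^2 + U  [with Q=3, U=-4]  = 5
W = -3*Q + P + 5  [with Q=3, P=5]  = 1

1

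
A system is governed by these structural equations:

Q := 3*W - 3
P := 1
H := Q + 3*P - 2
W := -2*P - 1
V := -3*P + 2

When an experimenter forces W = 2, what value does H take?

do(W=2) replaces the equation W := -2*P - 1 with the constant W = 2.
Q = 3*W - 3  [with W=2]  = 3
H = Q + 3*P - 2  [with Q=3, P=1]  = 4

4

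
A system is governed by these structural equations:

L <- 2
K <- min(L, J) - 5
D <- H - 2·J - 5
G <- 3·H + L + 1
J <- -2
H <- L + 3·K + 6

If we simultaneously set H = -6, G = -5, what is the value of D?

The joint intervention fixes H = -6, G = -5, removing each variable's own equation.
D = H - 2·J - 5  [with H=-6, J=-2]  = -7

-7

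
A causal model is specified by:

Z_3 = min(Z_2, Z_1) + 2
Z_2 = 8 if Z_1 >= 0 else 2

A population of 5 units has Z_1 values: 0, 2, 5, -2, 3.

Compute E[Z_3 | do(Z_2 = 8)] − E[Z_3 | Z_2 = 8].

-0.9

do(Z_2=8) breaks Z_2's dependence on Z_1. With Z_2=8 fixed, Z_3 across the units is 2, 4, 7, 0, 5, mean 3.6.
E[Z_3|Z_2=8] averages over only the 4 units with Z_2=8 (Z_1 = 0, 2, 5, 3): Z_3 = 2, 4, 7, 5, mean 4.5.
Difference = 3.6 − 4.5 = -0.9.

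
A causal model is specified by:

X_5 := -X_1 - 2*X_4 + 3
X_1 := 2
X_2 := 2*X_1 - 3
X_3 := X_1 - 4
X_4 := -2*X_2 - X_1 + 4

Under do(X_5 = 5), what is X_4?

0

The intervention breaks the incoming arrows to X_5: X_5 := -X_1 - 2*X_4 + 3 no longer applies, and X_5 = 5.
Since X_4 is not a descendant of the intervened variable, it is unaffected.
X_2 = 2*X_1 - 3  [with X_1=2]  = 1
X_4 = -2*X_2 - X_1 + 4  [with X_2=1, X_1=2]  = 0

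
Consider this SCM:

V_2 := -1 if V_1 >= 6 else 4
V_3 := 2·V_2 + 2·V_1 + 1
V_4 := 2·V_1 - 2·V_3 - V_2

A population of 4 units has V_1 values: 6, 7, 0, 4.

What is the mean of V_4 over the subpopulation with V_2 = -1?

-10

Conditioning on V_2=-1 selects the 2 unit(s) with V_1 ∈ {6, 7}. Their V_4 values: -9, -11. Mean = -10.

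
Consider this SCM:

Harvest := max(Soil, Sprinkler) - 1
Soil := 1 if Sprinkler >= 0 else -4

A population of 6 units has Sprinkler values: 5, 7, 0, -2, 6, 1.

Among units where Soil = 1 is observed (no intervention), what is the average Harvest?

3

Observing Soil=1 restricts to units where Soil's equation naturally yields 1: Sprinkler ∈ {5, 7, 0, 6, 1}. In that subpopulation Harvest = 4, 6, 0, 5, 0, mean 3.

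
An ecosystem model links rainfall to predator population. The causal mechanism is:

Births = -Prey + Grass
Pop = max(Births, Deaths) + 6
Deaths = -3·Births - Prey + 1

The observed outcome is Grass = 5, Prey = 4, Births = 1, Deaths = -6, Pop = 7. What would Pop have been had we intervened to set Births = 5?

do(Births=5) replaces the equation Births = -Prey + Grass with the constant Births = 5.
Deaths = -3·Births - Prey + 1  [with Births=5, Prey=4]  = -18
Pop = max(Births, Deaths) + 6  [with Births=5, Deaths=-18]  = 11

11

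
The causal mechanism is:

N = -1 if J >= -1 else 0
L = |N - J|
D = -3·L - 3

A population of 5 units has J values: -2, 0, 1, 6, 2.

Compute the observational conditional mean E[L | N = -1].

E[L|N=-1] averages over only the 4 units with N=-1 (J = 0, 1, 6, 2): L = 1, 2, 7, 3, mean 3.25.

3.25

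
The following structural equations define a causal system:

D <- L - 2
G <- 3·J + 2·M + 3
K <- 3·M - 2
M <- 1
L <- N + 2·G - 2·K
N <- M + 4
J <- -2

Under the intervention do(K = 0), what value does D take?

Under do(K=0), the mechanism K <- 3·M - 2 is discarded; K is fixed at 0.
G = 3·J + 2·M + 3  [with J=-2, M=1]  = -1
N = M + 4  [with M=1]  = 5
L = N + 2·G - 2·K  [with N=5, G=-1, K=0]  = 3
D = L - 2  [with L=3]  = 1

1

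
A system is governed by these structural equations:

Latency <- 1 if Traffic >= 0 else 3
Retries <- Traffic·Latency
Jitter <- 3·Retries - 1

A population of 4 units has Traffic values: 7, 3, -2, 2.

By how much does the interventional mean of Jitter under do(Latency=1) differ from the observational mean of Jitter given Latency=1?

-4.5

do(Latency=1) breaks Latency's dependence on Traffic. With Latency=1 fixed, Jitter across the units is 20, 8, -7, 5, mean 6.5.
E[Jitter|Latency=1] averages over only the 3 units with Latency=1 (Traffic = 7, 3, 2): Jitter = 20, 8, 5, mean 11.
Difference = 6.5 − 11 = -4.5.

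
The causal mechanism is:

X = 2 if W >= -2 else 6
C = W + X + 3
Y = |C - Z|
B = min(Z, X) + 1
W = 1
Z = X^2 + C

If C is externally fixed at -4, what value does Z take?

0

The intervention breaks the incoming arrows to C: C = W + X + 3 no longer applies, and C = -4.
X = 2 if W >= -2 else 6  [with W=1]  = 2
Z = X^2 + C  [with X=2, C=-4]  = 0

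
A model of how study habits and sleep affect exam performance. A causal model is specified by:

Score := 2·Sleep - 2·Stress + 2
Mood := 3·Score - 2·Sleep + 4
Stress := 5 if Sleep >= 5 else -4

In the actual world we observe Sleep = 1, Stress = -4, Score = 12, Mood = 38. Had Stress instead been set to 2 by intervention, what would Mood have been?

2

Under do(Stress=2), the mechanism Stress := 5 if Sleep >= 5 else -4 is discarded; Stress is fixed at 2.
Score = 2·Sleep - 2·Stress + 2  [with Sleep=1, Stress=2]  = 0
Mood = 3·Score - 2·Sleep + 4  [with Score=0, Sleep=1]  = 2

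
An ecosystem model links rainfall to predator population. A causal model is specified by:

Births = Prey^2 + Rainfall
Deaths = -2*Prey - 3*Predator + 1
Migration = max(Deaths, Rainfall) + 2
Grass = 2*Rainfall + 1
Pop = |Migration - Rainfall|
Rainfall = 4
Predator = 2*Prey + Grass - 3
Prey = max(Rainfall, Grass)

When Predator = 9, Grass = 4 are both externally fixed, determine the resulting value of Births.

20

The joint intervention fixes Predator = 9, Grass = 4, removing each variable's own equation.
Prey = max(Rainfall, Grass)  [with Rainfall=4, Grass=4]  = 4
Births = Prey^2 + Rainfall  [with Prey=4, Rainfall=4]  = 20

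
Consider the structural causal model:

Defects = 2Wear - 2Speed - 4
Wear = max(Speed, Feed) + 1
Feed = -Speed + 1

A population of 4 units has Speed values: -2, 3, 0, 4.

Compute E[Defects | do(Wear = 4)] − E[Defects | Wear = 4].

-1.5

The intervention sets Wear=4 in all 4 units regardless of Speed. Recomputing Defects per unit gives 8, -2, 4, -4; average 1.5.
Observing Wear=4 restricts to units where Wear's equation naturally yields 4: Speed ∈ {-2, 3}. In that subpopulation Defects = 8, -2, mean 3.
Difference = 1.5 − 3 = -1.5.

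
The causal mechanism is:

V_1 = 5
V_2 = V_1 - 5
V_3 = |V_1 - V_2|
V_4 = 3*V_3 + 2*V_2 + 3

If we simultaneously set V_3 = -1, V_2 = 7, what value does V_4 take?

14

The joint intervention fixes V_3 = -1, V_2 = 7, removing each variable's own equation.
V_4 = 3*V_3 + 2*V_2 + 3  [with V_3=-1, V_2=7]  = 14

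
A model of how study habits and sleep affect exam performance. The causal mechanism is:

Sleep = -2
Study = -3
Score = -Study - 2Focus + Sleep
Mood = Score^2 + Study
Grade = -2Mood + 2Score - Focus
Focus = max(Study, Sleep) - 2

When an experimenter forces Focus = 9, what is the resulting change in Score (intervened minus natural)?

-26

The intervention breaks the incoming arrows to Focus: Focus = max(Study, Sleep) - 2 no longer applies, and Focus = 9.
Score = -Study - 2Focus + Sleep  [with Study=-3, Focus=9, Sleep=-2]  = -17
Without intervention: Focus = max(Study, Sleep) - 2  [with Study=-3, Sleep=-2]  = -4; Score = -Study - 2Focus + Sleep  [with Study=-3, Focus=-4, Sleep=-2]  = 9.
Change = -17 − 9 = -26.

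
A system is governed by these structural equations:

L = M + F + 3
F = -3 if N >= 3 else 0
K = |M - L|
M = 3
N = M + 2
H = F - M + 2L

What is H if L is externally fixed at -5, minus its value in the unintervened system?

Under do(L=-5), the mechanism L = M + F + 3 is discarded; L is fixed at -5.
N = M + 2  [with M=3]  = 5
F = -3 if N >= 3 else 0  [with N=5]  = -3
H = F - M + 2L  [with F=-3, M=3, L=-5]  = -16
Without intervention: N = M + 2  [with M=3]  = 5; F = -3 if N >= 3 else 0  [with N=5]  = -3; L = M + F + 3  [with M=3, F=-3]  = 3; H = F - M + 2L  [with F=-3, M=3, L=3]  = 0.
Change = -16 − 0 = -16.

-16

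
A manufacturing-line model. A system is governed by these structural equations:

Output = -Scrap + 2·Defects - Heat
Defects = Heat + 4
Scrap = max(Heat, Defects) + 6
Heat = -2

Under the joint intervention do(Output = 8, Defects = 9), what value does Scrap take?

15

Setting Output = 8, Defects = 9 by intervention discards those variables' equations.
Scrap = max(Heat, Defects) + 6  [with Heat=-2, Defects=9]  = 15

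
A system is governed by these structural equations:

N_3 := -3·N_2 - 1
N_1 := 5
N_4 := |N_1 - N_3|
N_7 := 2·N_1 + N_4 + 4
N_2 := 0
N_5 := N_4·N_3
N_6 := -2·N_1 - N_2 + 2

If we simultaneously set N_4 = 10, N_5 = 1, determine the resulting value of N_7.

Under do(N_4 = 10, N_5 = 1), each intervened variable's structural equation is replaced by its fixed value.
N_7 = 2·N_1 + N_4 + 4  [with N_1=5, N_4=10]  = 24

24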